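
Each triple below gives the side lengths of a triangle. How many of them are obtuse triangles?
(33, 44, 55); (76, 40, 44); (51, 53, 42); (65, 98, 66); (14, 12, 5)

(33,44,55): 33²+44² = 3025 = 55² → right
(76,40,44): 40²+44² = 3536 < 5776 = 76² → obtuse
(51,53,42): 42²+51² = 4365 > 2809 = 53² → acute
(65,98,66): 65²+66² = 8581 < 9604 = 98² → obtuse
(14,12,5): 5²+12² = 169 < 196 = 14² → obtuse
3 of the 5 are obtuse.

3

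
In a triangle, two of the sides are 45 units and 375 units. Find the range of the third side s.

By the triangle inequality, s must be less than 45 + 375 = 420 and greater than |45 − 375| = 330.

330 < s < 420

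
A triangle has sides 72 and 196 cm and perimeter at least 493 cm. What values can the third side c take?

Triangle inequality alone gives 124 < c < 268.
The perimeter condition gives c ≥ 493 − 72 − 196 = 225.
Intersecting the two: 225 ≤ c < 268.

225 ≤ c < 268 cm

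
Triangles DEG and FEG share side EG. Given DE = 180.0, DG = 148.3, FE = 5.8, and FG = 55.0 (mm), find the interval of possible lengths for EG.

From triangle DEG: |180.0 − 148.3| < EG < 180.0 + 148.3, i.e. 31.7 < EG < 328.3.
From triangle FEG: 49.2 < EG < 60.8.
Both must hold, so EG lies in the intersection.

49.2 < EG < 60.8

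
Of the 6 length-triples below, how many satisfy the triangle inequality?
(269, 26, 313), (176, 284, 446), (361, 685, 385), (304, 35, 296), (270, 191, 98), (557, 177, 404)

5

(26,269,313): 26+269 ≤ 313 → not valid
(176,284,446): 176+284 > 446 → valid
(361,385,685): 361+385 > 685 → valid
(35,296,304): 35+296 > 304 → valid
(98,191,270): 98+191 > 270 → valid
(177,404,557): 177+404 > 557 → valid
5 of the 6 triples form a triangle.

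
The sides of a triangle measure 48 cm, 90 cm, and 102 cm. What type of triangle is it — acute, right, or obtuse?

right

Compare the square of the longest side to the sum of squares of the other two: 48² + 90² = 10404 = 102².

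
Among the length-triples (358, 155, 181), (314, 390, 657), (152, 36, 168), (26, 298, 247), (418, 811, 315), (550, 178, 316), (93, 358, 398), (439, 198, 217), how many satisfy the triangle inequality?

3

(155,181,358): 155+181 ≤ 358 → not valid
(314,390,657): 314+390 > 657 → valid
(36,152,168): 36+152 > 168 → valid
(26,247,298): 26+247 ≤ 298 → not valid
(315,418,811): 315+418 ≤ 811 → not valid
(178,316,550): 178+316 ≤ 550 → not valid
(93,358,398): 93+358 > 398 → valid
(198,217,439): 198+217 ≤ 439 → not valid
3 of the 8 triples form a triangle.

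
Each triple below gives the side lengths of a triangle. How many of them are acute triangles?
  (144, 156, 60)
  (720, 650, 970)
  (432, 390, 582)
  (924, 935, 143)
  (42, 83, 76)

1

(144,156,60): 60²+144² = 24336 = 156² → right
(720,650,970): 650²+720² = 940900 = 970² → right
(432,390,582): 390²+432² = 338724 = 582² → right
(924,935,143): 143²+924² = 874225 = 935² → right
(42,83,76): 42²+76² = 7540 > 6889 = 83² → acute
1 of the 5 is acute.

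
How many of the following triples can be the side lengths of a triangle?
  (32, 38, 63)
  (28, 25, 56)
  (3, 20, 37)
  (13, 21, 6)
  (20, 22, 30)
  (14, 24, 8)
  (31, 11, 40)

(32,38,63): 32+38 > 63 → valid
(25,28,56): 25+28 ≤ 56 → not valid
(3,20,37): 3+20 ≤ 37 → not valid
(6,13,21): 6+13 ≤ 21 → not valid
(20,22,30): 20+22 > 30 → valid
(8,14,24): 8+14 ≤ 24 → not valid
(11,31,40): 11+31 > 40 → valid
3 of the 7 triples form a triangle.

3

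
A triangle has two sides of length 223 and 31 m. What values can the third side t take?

By the triangle inequality, t must be less than 223 + 31 = 254 and greater than |223 − 31| = 192.

192 < t < 254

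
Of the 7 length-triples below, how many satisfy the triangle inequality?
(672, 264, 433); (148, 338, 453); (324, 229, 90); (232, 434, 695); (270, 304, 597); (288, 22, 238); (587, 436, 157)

3

(264,433,672): 264+433 > 672 → valid
(148,338,453): 148+338 > 453 → valid
(90,229,324): 90+229 ≤ 324 → not valid
(232,434,695): 232+434 ≤ 695 → not valid
(270,304,597): 270+304 ≤ 597 → not valid
(22,238,288): 22+238 ≤ 288 → not valid
(157,436,587): 157+436 > 587 → valid
3 of the 7 triples form a triangle.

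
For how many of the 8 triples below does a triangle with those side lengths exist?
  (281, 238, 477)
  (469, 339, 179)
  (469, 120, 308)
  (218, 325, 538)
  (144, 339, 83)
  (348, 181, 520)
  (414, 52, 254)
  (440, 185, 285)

5

(238,281,477): 238+281 > 477 → valid
(179,339,469): 179+339 > 469 → valid
(120,308,469): 120+308 ≤ 469 → not valid
(218,325,538): 218+325 > 538 → valid
(83,144,339): 83+144 ≤ 339 → not valid
(181,348,520): 181+348 > 520 → valid
(52,254,414): 52+254 ≤ 414 → not valid
(185,285,440): 185+285 > 440 → valid
5 of the 8 triples form a triangle.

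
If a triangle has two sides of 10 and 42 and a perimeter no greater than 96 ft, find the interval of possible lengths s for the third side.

Triangle inequality alone gives 32 < s < 52.
The perimeter condition gives s ≤ 96 − 10 − 42 = 44.
Intersecting the two: 32 < s ≤ 44.

32 < s ≤ 44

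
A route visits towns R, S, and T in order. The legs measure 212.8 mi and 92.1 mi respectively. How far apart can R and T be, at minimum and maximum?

120.7 ≤ RT ≤ 304.9 mi

By the triangle inequality, |212.8 − 92.1| ≤ RT ≤ 212.8 + 92.1.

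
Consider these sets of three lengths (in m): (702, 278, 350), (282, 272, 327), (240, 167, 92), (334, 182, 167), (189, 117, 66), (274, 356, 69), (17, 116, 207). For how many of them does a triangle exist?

3

(278,350,702): 278+350 ≤ 702 → not valid
(272,282,327): 272+282 > 327 → valid
(92,167,240): 92+167 > 240 → valid
(167,182,334): 167+182 > 334 → valid
(66,117,189): 66+117 ≤ 189 → not valid
(69,274,356): 69+274 ≤ 356 → not valid
(17,116,207): 17+116 ≤ 207 → not valid
3 of the 7 triples form a triangle.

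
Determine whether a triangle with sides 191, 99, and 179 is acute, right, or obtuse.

Compare the square of the longest side to the sum of squares of the other two: 99² + 179² = 41842 > 36481 = 191².

acute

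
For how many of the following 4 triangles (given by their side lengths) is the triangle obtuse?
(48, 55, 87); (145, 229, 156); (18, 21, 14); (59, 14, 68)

3

(48,55,87): 48²+55² = 5329 < 7569 = 87² → obtuse
(145,229,156): 145²+156² = 45361 < 52441 = 229² → obtuse
(18,21,14): 14²+18² = 520 > 441 = 21² → acute
(59,14,68): 14²+59² = 3677 < 4624 = 68² → obtuse
3 of the 4 are obtuse.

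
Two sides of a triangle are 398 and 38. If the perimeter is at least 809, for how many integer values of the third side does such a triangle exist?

63

Triangle inequality: 360 < x < 436. Perimeter ≥ 809 gives x ≥ 809 − 398 − 38 = 373.
So 373 ≤ x < 436; integers 373 through 435: 63 values.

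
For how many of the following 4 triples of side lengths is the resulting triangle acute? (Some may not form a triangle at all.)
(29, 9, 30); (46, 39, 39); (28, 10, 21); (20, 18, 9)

(29,9,30): 9²+29² = 922 > 900 = 30² → acute
(46,39,39): 39²+39² = 3042 > 2116 = 46² → acute
(28,10,21): 10²+21² = 541 < 784 = 28² → obtuse
(20,18,9): 9²+18² = 405 > 400 = 20² → acute
3 of the 4 are acute.

3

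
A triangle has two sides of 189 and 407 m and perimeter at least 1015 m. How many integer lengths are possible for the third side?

Triangle inequality: 218 < x < 596. Perimeter ≥ 1015 gives x ≥ 1015 − 189 − 407 = 419.
So 419 ≤ x < 596; integers 419 through 595: 177 values.

177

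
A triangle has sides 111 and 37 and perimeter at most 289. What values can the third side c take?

Triangle inequality alone gives 74 < c < 148.
The perimeter condition gives c ≤ 289 − 111 − 37 = 141.
Intersecting the two: 74 < c ≤ 141.

74 < c ≤ 141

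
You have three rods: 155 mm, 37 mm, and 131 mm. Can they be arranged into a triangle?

Yes

The longest side is 155, and the other two sum to 168.
Since 168 > 155, the triangle inequality holds.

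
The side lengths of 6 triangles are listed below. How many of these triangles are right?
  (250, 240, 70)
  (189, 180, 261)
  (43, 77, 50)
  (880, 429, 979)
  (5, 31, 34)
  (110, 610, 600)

(250,240,70): 70²+240² = 62500 = 250² → right
(189,180,261): 180²+189² = 68121 = 261² → right
(43,77,50): 43²+50² = 4349 < 5929 = 77² → obtuse
(880,429,979): 429²+880² = 958441 = 979² → right
(5,31,34): 5²+31² = 986 < 1156 = 34² → obtuse
(110,610,600): 110²+600² = 372100 = 610² → right
4 of the 6 are right.

4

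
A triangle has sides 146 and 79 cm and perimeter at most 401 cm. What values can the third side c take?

Triangle inequality alone gives 67 < c < 225.
The perimeter condition gives c ≤ 401 − 146 − 79 = 176.
Intersecting the two: 67 < c ≤ 176.

67 < c ≤ 176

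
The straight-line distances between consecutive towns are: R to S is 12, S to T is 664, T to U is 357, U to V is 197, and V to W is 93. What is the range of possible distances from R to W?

5 ≤ RW ≤ 1323

The maximum is all hops collinear in one direction: 12 + 664 + 357 + 197 + 93 = 1323.
The longest hop is 664; the others sum to 659. Folding the others back against it leaves at least 664 − 659 = 5.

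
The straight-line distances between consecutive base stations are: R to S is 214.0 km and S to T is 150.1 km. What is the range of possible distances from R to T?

By the triangle inequality, |214.0 − 150.1| ≤ RT ≤ 214.0 + 150.1.

63.9 ≤ RT ≤ 364.1 km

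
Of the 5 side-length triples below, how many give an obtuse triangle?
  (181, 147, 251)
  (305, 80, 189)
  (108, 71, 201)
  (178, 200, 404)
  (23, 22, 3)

(181,147,251): 147²+181² = 54370 < 63001 = 251² → obtuse
(305,80,189): 80+189 ≤ 305, not a triangle
(108,71,201): 71+108 ≤ 201, not a triangle
(178,200,404): 178+200 ≤ 404, not a triangle
(23,22,3): 3²+22² = 493 < 529 = 23² → obtuse
2 of the 5 are obtuse.

2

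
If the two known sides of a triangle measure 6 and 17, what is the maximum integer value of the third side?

The third side must be strictly less than 6 + 17 = 23.
The largest integer below 23 is 22.

22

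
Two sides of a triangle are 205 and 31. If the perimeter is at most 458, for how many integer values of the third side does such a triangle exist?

48

Triangle inequality: 174 < x < 236. Perimeter ≤ 458 gives x ≤ 458 − 205 − 31 = 222.
So 174 < x ≤ 222; integers 175 through 222: 48 values.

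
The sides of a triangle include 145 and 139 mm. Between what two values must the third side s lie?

By the triangle inequality, s must be less than 145 + 139 = 284 and greater than |145 − 139| = 6.

6 < s < 284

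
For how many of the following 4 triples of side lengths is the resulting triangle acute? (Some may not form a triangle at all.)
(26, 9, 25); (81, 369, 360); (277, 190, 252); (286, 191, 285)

(26,9,25): 9²+25² = 706 > 676 = 26² → acute
(81,369,360): 81²+360² = 136161 = 369² → right
(277,190,252): 190²+252² = 99604 > 76729 = 277² → acute
(286,191,285): 191²+285² = 117706 > 81796 = 286² → acute
3 of the 4 are acute.

3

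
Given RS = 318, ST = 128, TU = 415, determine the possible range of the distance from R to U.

0 ≤ RU ≤ 861

The maximum is all hops collinear in one direction: 318 + 128 + 415 = 861.
The longest hop is 415; the others sum to 446. Since 415 ≤ 446, the path can fold back on itself completely, so the minimum distance is 0.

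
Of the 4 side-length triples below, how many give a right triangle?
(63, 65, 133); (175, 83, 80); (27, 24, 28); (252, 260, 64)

1

(63,65,133): 63+65 ≤ 133, not a triangle
(175,83,80): 80+83 ≤ 175, not a triangle
(27,24,28): 24²+27² = 1305 > 784 = 28² → acute
(252,260,64): 64²+252² = 67600 = 260² → right
1 of the 4 is right.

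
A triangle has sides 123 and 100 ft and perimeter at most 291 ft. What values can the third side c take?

Triangle inequality alone gives 23 < c < 223.
The perimeter condition gives c ≤ 291 − 123 − 100 = 68.
Intersecting the two: 23 < c ≤ 68.

23 < c ≤ 68 ft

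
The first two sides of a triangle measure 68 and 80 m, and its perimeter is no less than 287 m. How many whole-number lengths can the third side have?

9

Triangle inequality: 12 < x < 148. Perimeter ≥ 287 gives x ≥ 287 − 68 − 80 = 139.
So 139 ≤ x < 148; integers 139 through 147: 9 values.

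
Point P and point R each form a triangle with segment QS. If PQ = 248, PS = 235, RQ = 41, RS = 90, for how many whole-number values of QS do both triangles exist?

From triangle PQS: 13 < QS < 483.
From triangle RQS: 49 < QS < 131.
Intersection: 49 < QS < 131, so integers 50 through 130: 81 values.

81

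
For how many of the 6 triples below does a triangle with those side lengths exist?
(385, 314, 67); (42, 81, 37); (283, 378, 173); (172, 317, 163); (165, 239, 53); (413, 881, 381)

2

(67,314,385): 67+314 ≤ 385 → not valid
(37,42,81): 37+42 ≤ 81 → not valid
(173,283,378): 173+283 > 378 → valid
(163,172,317): 163+172 > 317 → valid
(53,165,239): 53+165 ≤ 239 → not valid
(381,413,881): 381+413 ≤ 881 → not valid
2 of the 6 triples form a triangle.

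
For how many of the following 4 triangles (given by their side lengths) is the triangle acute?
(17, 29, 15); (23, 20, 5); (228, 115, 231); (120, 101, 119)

(17,29,15): 15²+17² = 514 < 841 = 29² → obtuse
(23,20,5): 5²+20² = 425 < 529 = 23² → obtuse
(228,115,231): 115²+228² = 65209 > 53361 = 231² → acute
(120,101,119): 101²+119² = 24362 > 14400 = 120² → acute
2 of the 4 are acute.

2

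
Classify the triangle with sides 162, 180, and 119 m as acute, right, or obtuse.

acute

Compare the square of the longest side to the sum of squares of the other two: 119² + 162² = 40405 > 32400 = 180².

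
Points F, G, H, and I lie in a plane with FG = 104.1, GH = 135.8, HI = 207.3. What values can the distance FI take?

0 ≤ FI ≤ 447.2

The maximum is all hops collinear in one direction: 104.1 + 135.8 + 207.3 = 447.2.
The longest hop is 207.3; the others sum to 239.9. Since 207.3 ≤ 239.9, the path can fold back on itself completely, so the minimum distance is 0.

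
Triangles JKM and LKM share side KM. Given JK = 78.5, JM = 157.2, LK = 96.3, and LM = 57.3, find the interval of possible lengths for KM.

78.7 < KM < 153.6

From triangle JKM: |78.5 − 157.2| < KM < 78.5 + 157.2, i.e. 78.7 < KM < 235.7.
From triangle LKM: 39.0 < KM < 153.6.
Both must hold, so KM lies in the intersection.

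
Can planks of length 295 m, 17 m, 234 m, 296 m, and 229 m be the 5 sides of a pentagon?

Yes

A pentagon exists iff every side is shorter than the sum of the others — equivalently, the longest side is less than the sum of the rest.
Longest side 296 < 775 (sum of the remaining 4), so yes.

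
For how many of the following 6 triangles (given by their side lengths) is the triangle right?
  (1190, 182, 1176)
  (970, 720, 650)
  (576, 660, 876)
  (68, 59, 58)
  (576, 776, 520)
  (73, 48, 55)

5

(1190,182,1176): 182²+1176² = 1416100 = 1190² → right
(970,720,650): 650²+720² = 940900 = 970² → right
(576,660,876): 576²+660² = 767376 = 876² → right
(68,59,58): 58²+59² = 6845 > 4624 = 68² → acute
(576,776,520): 520²+576² = 602176 = 776² → right
(73,48,55): 48²+55² = 5329 = 73² → right
5 of the 6 are right.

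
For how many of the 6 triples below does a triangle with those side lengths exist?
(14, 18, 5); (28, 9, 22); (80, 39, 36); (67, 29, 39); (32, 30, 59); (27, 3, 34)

(5,14,18): 5+14 > 18 → valid
(9,22,28): 9+22 > 28 → valid
(36,39,80): 36+39 ≤ 80 → not valid
(29,39,67): 29+39 > 67 → valid
(30,32,59): 30+32 > 59 → valid
(3,27,34): 3+27 ≤ 34 → not valid
4 of the 6 triples form a triangle.

4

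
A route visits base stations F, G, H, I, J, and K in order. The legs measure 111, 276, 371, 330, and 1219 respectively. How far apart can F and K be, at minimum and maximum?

131 ≤ FK ≤ 2307

The maximum is all hops collinear in one direction: 111 + 276 + 371 + 330 + 1219 = 2307.
The longest hop is 1219; the others sum to 1088. Folding the others back against it leaves at least 1219 − 1088 = 131.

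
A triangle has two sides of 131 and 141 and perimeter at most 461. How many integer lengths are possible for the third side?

179

Triangle inequality: 10 < x < 272. Perimeter ≤ 461 gives x ≤ 461 − 131 − 141 = 189.
So 10 < x ≤ 189; integers 11 through 189: 179 values.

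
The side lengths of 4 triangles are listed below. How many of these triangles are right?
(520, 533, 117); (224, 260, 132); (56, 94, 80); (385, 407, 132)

3

(520,533,117): 117²+520² = 284089 = 533² → right
(224,260,132): 132²+224² = 67600 = 260² → right
(56,94,80): 56²+80² = 9536 > 8836 = 94² → acute
(385,407,132): 132²+385² = 165649 = 407² → right
3 of the 4 are right.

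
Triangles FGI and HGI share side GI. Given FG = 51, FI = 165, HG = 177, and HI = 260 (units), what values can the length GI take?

114 < GI < 216

From triangle FGI: |51 − 165| < GI < 51 + 165, i.e. 114 < GI < 216.
From triangle HGI: 83 < GI < 437.
Both must hold, so GI lies in the intersection.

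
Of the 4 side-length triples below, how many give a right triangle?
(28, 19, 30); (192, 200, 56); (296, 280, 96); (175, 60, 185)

3

(28,19,30): 19²+28² = 1145 > 900 = 30² → acute
(192,200,56): 56²+192² = 40000 = 200² → right
(296,280,96): 96²+280² = 87616 = 296² → right
(175,60,185): 60²+175² = 34225 = 185² → right
3 of the 4 are right.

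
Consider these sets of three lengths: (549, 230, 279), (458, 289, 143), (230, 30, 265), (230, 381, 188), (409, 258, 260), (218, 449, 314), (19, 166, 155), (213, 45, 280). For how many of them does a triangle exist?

4

(230,279,549): 230+279 ≤ 549 → not valid
(143,289,458): 143+289 ≤ 458 → not valid
(30,230,265): 30+230 ≤ 265 → not valid
(188,230,381): 188+230 > 381 → valid
(258,260,409): 258+260 > 409 → valid
(218,314,449): 218+314 > 449 → valid
(19,155,166): 19+155 > 166 → valid
(45,213,280): 45+213 ≤ 280 → not valid
4 of the 8 triples form a triangle.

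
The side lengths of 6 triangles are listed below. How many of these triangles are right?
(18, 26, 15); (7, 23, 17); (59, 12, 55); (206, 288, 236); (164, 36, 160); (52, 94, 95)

(18,26,15): 15²+18² = 549 < 676 = 26² → obtuse
(7,23,17): 7²+17² = 338 < 529 = 23² → obtuse
(59,12,55): 12²+55² = 3169 < 3481 = 59² → obtuse
(206,288,236): 206²+236² = 98132 > 82944 = 288² → acute
(164,36,160): 36²+160² = 26896 = 164² → right
(52,94,95): 52²+94² = 11540 > 9025 = 95² → acute
1 of the 6 is right.

1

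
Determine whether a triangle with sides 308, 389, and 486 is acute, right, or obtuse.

Compare the square of the longest side to the sum of squares of the other two: 308² + 389² = 246185 > 236196 = 486².

acute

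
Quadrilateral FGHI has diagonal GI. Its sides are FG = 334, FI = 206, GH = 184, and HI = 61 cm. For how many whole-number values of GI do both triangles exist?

From triangle FGI: 128 < GI < 540.
From triangle HGI: 123 < GI < 245.
Intersection: 128 < GI < 245, so integers 129 through 244: 116 values.

116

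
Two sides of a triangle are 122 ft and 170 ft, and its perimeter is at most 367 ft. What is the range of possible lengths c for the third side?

48 < c ≤ 75 ft

Triangle inequality alone gives 48 < c < 292.
The perimeter condition gives c ≤ 367 − 122 − 170 = 75.
Intersecting the two: 48 < c ≤ 75.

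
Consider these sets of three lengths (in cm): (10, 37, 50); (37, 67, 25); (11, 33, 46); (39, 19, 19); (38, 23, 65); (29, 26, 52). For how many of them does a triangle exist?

1

(10,37,50): 10+37 ≤ 50 → not valid
(25,37,67): 25+37 ≤ 67 → not valid
(11,33,46): 11+33 ≤ 46 → not valid
(19,19,39): 19+19 ≤ 39 → not valid
(23,38,65): 23+38 ≤ 65 → not valid
(26,29,52): 26+29 > 52 → valid
1 of the 6 triples forms a triangle.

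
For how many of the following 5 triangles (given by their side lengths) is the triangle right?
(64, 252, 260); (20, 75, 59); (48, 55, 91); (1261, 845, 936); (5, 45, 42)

(64,252,260): 64²+252² = 67600 = 260² → right
(20,75,59): 20²+59² = 3881 < 5625 = 75² → obtuse
(48,55,91): 48²+55² = 5329 < 8281 = 91² → obtuse
(1261,845,936): 845²+936² = 1590121 = 1261² → right
(5,45,42): 5²+42² = 1789 < 2025 = 45² → obtuse
2 of the 5 are right.

2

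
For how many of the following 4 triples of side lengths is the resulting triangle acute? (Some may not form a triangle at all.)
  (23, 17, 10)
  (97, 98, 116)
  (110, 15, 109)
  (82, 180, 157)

2

(23,17,10): 10²+17² = 389 < 529 = 23² → obtuse
(97,98,116): 97²+98² = 19013 > 13456 = 116² → acute
(110,15,109): 15²+109² = 12106 > 12100 = 110² → acute
(82,180,157): 82²+157² = 31373 < 32400 = 180² → obtuse
2 of the 4 are acute.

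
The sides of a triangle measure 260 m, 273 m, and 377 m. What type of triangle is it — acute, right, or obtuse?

right

Compare the square of the longest side to the sum of squares of the other two: 260² + 273² = 142129 = 377².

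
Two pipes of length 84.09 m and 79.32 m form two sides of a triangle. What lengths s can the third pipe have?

By the triangle inequality, s must be less than 84.09 + 79.32 = 163.41 and greater than |84.09 − 79.32| = 4.77.

4.77 < s < 163.41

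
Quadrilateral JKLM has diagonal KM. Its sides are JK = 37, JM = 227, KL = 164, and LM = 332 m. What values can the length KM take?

190 < KM < 264

From triangle JKM: |37 − 227| < KM < 37 + 227, i.e. 190 < KM < 264.
From triangle LKM: 168 < KM < 496.
Both must hold, so KM lies in the intersection.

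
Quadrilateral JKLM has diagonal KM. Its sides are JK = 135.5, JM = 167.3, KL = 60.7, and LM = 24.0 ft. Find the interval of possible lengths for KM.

From triangle JKM: |135.5 − 167.3| < KM < 135.5 + 167.3, i.e. 31.8 < KM < 302.8.
From triangle LKM: 36.7 < KM < 84.7.
Both must hold, so KM lies in the intersection.

36.7 < KM < 84.7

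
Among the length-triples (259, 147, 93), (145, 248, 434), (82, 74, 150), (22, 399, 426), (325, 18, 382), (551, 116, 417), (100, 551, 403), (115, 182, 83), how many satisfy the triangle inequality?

(93,147,259): 93+147 ≤ 259 → not valid
(145,248,434): 145+248 ≤ 434 → not valid
(74,82,150): 74+82 > 150 → valid
(22,399,426): 22+399 ≤ 426 → not valid
(18,325,382): 18+325 ≤ 382 → not valid
(116,417,551): 116+417 ≤ 551 → not valid
(100,403,551): 100+403 ≤ 551 → not valid
(83,115,182): 83+115 > 182 → valid
2 of the 8 triples form a triangle.

2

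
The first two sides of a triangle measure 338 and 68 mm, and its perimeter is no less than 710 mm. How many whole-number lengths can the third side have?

102

Triangle inequality: 270 < x < 406. Perimeter ≥ 710 gives x ≥ 710 − 338 − 68 = 304.
So 304 ≤ x < 406; integers 304 through 405: 102 values.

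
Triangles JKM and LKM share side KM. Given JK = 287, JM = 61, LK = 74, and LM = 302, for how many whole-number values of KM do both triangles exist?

From triangle JKM: 226 < KM < 348.
From triangle LKM: 228 < KM < 376.
Intersection: 228 < KM < 348, so integers 229 through 347: 119 values.

119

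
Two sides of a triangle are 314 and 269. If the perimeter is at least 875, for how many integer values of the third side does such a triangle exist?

Triangle inequality: 45 < x < 583. Perimeter ≥ 875 gives x ≥ 875 − 314 − 269 = 292.
So 292 ≤ x < 583; integers 292 through 582: 291 values.

291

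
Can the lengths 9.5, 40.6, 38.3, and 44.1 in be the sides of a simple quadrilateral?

A quadrilateral exists iff every side is shorter than the sum of the others — equivalently, the longest side is less than the sum of the rest.
Longest side 44.1 < 88.4 (sum of the remaining 3), so yes.

Yes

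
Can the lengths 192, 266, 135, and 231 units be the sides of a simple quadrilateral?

Yes

A quadrilateral exists iff every side is shorter than the sum of the others — equivalently, the longest side is less than the sum of the rest.
Longest side 266 < 558 (sum of the remaining 3), so yes.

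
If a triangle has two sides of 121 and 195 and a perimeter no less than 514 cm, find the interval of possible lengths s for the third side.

198 ≤ s < 316

Triangle inequality alone gives 74 < s < 316.
The perimeter condition gives s ≥ 514 − 121 − 195 = 198.
Intersecting the two: 198 ≤ s < 316.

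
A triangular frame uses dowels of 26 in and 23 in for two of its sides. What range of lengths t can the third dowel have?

3 < t < 49

By the triangle inequality, t must be less than 26 + 23 = 49 and greater than |26 − 23| = 3.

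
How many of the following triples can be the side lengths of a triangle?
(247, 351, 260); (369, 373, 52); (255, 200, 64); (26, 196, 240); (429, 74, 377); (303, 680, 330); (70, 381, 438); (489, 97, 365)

5

(247,260,351): 247+260 > 351 → valid
(52,369,373): 52+369 > 373 → valid
(64,200,255): 64+200 > 255 → valid
(26,196,240): 26+196 ≤ 240 → not valid
(74,377,429): 74+377 > 429 → valid
(303,330,680): 303+330 ≤ 680 → not valid
(70,381,438): 70+381 > 438 → valid
(97,365,489): 97+365 ≤ 489 → not valid
5 of the 8 triples form a triangle.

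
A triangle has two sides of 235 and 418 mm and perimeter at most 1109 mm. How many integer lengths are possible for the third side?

273

Triangle inequality: 183 < x < 653. Perimeter ≤ 1109 gives x ≤ 1109 − 235 − 418 = 456.
So 183 < x ≤ 456; integers 184 through 456: 273 values.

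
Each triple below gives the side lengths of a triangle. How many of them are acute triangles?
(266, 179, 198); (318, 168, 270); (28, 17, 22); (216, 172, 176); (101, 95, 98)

3

(266,179,198): 179²+198² = 71245 > 70756 = 266² → acute
(318,168,270): 168²+270² = 101124 = 318² → right
(28,17,22): 17²+22² = 773 < 784 = 28² → obtuse
(216,172,176): 172²+176² = 60560 > 46656 = 216² → acute
(101,95,98): 95²+98² = 18629 > 10201 = 101² → acute
3 of the 5 are acute.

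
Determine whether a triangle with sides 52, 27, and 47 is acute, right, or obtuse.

acute

Compare the square of the longest side to the sum of squares of the other two: 27² + 47² = 2938 > 2704 = 52².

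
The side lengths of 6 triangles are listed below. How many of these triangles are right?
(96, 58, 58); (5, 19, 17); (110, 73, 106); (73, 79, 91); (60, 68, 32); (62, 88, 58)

(96,58,58): 58²+58² = 6728 < 9216 = 96² → obtuse
(5,19,17): 5²+17² = 314 < 361 = 19² → obtuse
(110,73,106): 73²+106² = 16565 > 12100 = 110² → acute
(73,79,91): 73²+79² = 11570 > 8281 = 91² → acute
(60,68,32): 32²+60² = 4624 = 68² → right
(62,88,58): 58²+62² = 7208 < 7744 = 88² → obtuse
1 of the 6 is right.

1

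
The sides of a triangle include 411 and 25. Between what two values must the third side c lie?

386 < c < 436

By the triangle inequality, c must be less than 411 + 25 = 436 and greater than |411 − 25| = 386.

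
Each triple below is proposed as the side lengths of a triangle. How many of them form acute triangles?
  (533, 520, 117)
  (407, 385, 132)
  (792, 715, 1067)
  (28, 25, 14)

1

(533,520,117): 117²+520² = 284089 = 533² → right
(407,385,132): 132²+385² = 165649 = 407² → right
(792,715,1067): 715²+792² = 1138489 = 1067² → right
(28,25,14): 14²+25² = 821 > 784 = 28² → acute
1 of the 4 is acute.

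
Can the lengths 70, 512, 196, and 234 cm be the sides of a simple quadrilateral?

For a quadrilateral, each side must be shorter than the sum of the others.
Here the longest side is 512, but the remaining 3 sides sum to only 500.

No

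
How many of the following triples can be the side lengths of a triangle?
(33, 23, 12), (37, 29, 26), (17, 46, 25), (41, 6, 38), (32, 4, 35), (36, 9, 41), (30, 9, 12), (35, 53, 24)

6

(12,23,33): 12+23 > 33 → valid
(26,29,37): 26+29 > 37 → valid
(17,25,46): 17+25 ≤ 46 → not valid
(6,38,41): 6+38 > 41 → valid
(4,32,35): 4+32 > 35 → valid
(9,36,41): 9+36 > 41 → valid
(9,12,30): 9+12 ≤ 30 → not valid
(24,35,53): 24+35 > 53 → valid
6 of the 8 triples form a triangle.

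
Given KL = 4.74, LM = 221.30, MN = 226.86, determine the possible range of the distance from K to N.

The maximum is all hops collinear in one direction: 4.74 + 221.30 + 226.86 = 452.90.
The longest hop is 226.86; the others sum to 226.04. Folding the others back against it leaves at least 226.86 − 226.04 = 0.82.

0.82 ≤ KN ≤ 452.90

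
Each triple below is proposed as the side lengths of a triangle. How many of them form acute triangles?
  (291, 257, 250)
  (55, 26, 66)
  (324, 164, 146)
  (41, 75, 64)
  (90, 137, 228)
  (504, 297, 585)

(291,257,250): 250²+257² = 128549 > 84681 = 291² → acute
(55,26,66): 26²+55² = 3701 < 4356 = 66² → obtuse
(324,164,146): 146+164 ≤ 324, not a triangle
(41,75,64): 41²+64² = 5777 > 5625 = 75² → acute
(90,137,228): 90+137 ≤ 228, not a triangle
(504,297,585): 297²+504² = 342225 = 585² → right
2 of the 6 are acute.

2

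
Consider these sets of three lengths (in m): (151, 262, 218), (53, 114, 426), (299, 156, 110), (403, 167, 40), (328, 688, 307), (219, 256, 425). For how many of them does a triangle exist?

(151,218,262): 151+218 > 262 → valid
(53,114,426): 53+114 ≤ 426 → not valid
(110,156,299): 110+156 ≤ 299 → not valid
(40,167,403): 40+167 ≤ 403 → not valid
(307,328,688): 307+328 ≤ 688 → not valid
(219,256,425): 219+256 > 425 → valid
2 of the 6 triples form a triangle.

2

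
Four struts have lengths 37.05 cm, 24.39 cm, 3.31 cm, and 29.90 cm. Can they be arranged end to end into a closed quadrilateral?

Yes

A quadrilateral exists iff every side is shorter than the sum of the others — equivalently, the longest side is less than the sum of the rest.
Longest side 37.05 < 57.60 (sum of the remaining 3), so yes.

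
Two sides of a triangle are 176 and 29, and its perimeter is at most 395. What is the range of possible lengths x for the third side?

147 < x ≤ 190

Triangle inequality alone gives 147 < x < 205.
The perimeter condition gives x ≤ 395 − 176 − 29 = 190.
Intersecting the two: 147 < x ≤ 190.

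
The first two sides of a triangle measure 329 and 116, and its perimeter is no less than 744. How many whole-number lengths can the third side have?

Triangle inequality: 213 < x < 445. Perimeter ≥ 744 gives x ≥ 744 − 329 − 116 = 299.
So 299 ≤ x < 445; integers 299 through 444: 146 values.

146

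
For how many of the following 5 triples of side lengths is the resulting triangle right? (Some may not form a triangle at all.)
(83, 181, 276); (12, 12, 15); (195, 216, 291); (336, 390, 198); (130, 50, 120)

(83,181,276): 83+181 ≤ 276, not a triangle
(12,12,15): 12²+12² = 288 > 225 = 15² → acute
(195,216,291): 195²+216² = 84681 = 291² → right
(336,390,198): 198²+336² = 152100 = 390² → right
(130,50,120): 50²+120² = 16900 = 130² → right
3 of the 5 are right.

3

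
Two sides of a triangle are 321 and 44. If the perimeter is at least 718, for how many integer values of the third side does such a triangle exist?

12

Triangle inequality: 277 < x < 365. Perimeter ≥ 718 gives x ≥ 718 − 321 − 44 = 353.
So 353 ≤ x < 365; integers 353 through 364: 12 values.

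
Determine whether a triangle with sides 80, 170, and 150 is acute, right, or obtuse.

Compare the square of the longest side to the sum of squares of the other two: 80² + 150² = 28900 = 170².

right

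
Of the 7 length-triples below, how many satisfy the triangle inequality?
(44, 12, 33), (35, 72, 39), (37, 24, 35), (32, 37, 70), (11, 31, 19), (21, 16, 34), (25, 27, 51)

5

(12,33,44): 12+33 > 44 → valid
(35,39,72): 35+39 > 72 → valid
(24,35,37): 24+35 > 37 → valid
(32,37,70): 32+37 ≤ 70 → not valid
(11,19,31): 11+19 ≤ 31 → not valid
(16,21,34): 16+21 > 34 → valid
(25,27,51): 25+27 > 51 → valid
5 of the 7 triples form a triangle.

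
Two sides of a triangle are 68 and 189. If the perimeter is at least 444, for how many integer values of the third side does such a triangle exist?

70

Triangle inequality: 121 < x < 257. Perimeter ≥ 444 gives x ≥ 444 − 68 − 189 = 187.
So 187 ≤ x < 257; integers 187 through 256: 70 values.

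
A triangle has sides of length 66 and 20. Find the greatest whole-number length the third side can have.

85

The third side must be strictly less than 66 + 20 = 86.
The largest integer below 86 is 85.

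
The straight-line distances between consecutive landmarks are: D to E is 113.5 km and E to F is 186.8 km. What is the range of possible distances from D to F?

73.3 ≤ DF ≤ 300.3 km

By the triangle inequality, |113.5 − 186.8| ≤ DF ≤ 113.5 + 186.8.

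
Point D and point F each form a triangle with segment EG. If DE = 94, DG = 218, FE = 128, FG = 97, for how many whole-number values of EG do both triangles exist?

100

From triangle DEG: 124 < EG < 312.
From triangle FEG: 31 < EG < 225.
Intersection: 124 < EG < 225, so integers 125 through 224: 100 values.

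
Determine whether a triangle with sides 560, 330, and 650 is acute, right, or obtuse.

right

Compare the square of the longest side to the sum of squares of the other two: 330² + 560² = 422500 = 650².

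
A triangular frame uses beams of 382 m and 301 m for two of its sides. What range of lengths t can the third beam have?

By the triangle inequality, t must be less than 382 + 301 = 683 and greater than |382 − 301| = 81.

81 < t < 683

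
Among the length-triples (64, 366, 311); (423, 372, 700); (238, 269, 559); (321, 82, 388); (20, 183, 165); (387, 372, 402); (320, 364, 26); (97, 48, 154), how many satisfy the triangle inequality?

5

(64,311,366): 64+311 > 366 → valid
(372,423,700): 372+423 > 700 → valid
(238,269,559): 238+269 ≤ 559 → not valid
(82,321,388): 82+321 > 388 → valid
(20,165,183): 20+165 > 183 → valid
(372,387,402): 372+387 > 402 → valid
(26,320,364): 26+320 ≤ 364 → not valid
(48,97,154): 48+97 ≤ 154 → not valid
5 of the 8 triples form a triangle.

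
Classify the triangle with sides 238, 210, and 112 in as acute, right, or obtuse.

right

Compare the square of the longest side to the sum of squares of the other two: 112² + 210² = 56644 = 238².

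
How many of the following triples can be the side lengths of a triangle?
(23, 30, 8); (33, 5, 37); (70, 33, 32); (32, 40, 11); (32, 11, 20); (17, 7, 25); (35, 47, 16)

(8,23,30): 8+23 > 30 → valid
(5,33,37): 5+33 > 37 → valid
(32,33,70): 32+33 ≤ 70 → not valid
(11,32,40): 11+32 > 40 → valid
(11,20,32): 11+20 ≤ 32 → not valid
(7,17,25): 7+17 ≤ 25 → not valid
(16,35,47): 16+35 > 47 → valid
4 of the 7 triples form a triangle.

4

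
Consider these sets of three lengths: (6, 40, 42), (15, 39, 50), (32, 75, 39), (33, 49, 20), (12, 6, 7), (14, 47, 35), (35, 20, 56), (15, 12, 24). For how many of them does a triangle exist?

(6,40,42): 6+40 > 42 → valid
(15,39,50): 15+39 > 50 → valid
(32,39,75): 32+39 ≤ 75 → not valid
(20,33,49): 20+33 > 49 → valid
(6,7,12): 6+7 > 12 → valid
(14,35,47): 14+35 > 47 → valid
(20,35,56): 20+35 ≤ 56 → not valid
(12,15,24): 12+15 > 24 → valid
6 of the 8 triples form a triangle.

6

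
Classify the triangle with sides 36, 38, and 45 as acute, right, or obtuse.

acute

Compare the square of the longest side to the sum of squares of the other two: 36² + 38² = 2740 > 2025 = 45².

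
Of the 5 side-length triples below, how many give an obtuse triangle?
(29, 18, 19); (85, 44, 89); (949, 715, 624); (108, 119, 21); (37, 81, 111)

3

(29,18,19): 18²+19² = 685 < 841 = 29² → obtuse
(85,44,89): 44²+85² = 9161 > 7921 = 89² → acute
(949,715,624): 624²+715² = 900601 = 949² → right
(108,119,21): 21²+108² = 12105 < 14161 = 119² → obtuse
(37,81,111): 37²+81² = 7930 < 12321 = 111² → obtuse
3 of the 5 are obtuse.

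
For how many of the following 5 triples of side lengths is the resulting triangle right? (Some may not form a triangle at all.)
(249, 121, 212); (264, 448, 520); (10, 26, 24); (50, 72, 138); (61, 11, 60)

(249,121,212): 121²+212² = 59585 < 62001 = 249² → obtuse
(264,448,520): 264²+448² = 270400 = 520² → right
(10,26,24): 10²+24² = 676 = 26² → right
(50,72,138): 50+72 ≤ 138, not a triangle
(61,11,60): 11²+60² = 3721 = 61² → right
3 of the 5 are right.

3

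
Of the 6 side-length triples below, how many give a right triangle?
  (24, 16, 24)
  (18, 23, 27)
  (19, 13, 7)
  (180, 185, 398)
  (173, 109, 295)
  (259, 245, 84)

1

(24,16,24): 16²+24² = 832 > 576 = 24² → acute
(18,23,27): 18²+23² = 853 > 729 = 27² → acute
(19,13,7): 7²+13² = 218 < 361 = 19² → obtuse
(180,185,398): 180+185 ≤ 398, not a triangle
(173,109,295): 109+173 ≤ 295, not a triangle
(259,245,84): 84²+245² = 67081 = 259² → right
1 of the 6 is right.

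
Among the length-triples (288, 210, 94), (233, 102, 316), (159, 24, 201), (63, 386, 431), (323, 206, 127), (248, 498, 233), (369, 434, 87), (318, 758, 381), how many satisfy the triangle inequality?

5

(94,210,288): 94+210 > 288 → valid
(102,233,316): 102+233 > 316 → valid
(24,159,201): 24+159 ≤ 201 → not valid
(63,386,431): 63+386 > 431 → valid
(127,206,323): 127+206 > 323 → valid
(233,248,498): 233+248 ≤ 498 → not valid
(87,369,434): 87+369 > 434 → valid
(318,381,758): 318+381 ≤ 758 → not valid
5 of the 8 triples form a triangle.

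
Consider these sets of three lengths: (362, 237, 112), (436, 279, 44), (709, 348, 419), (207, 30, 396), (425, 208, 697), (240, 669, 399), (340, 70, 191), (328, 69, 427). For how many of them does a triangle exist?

1

(112,237,362): 112+237 ≤ 362 → not valid
(44,279,436): 44+279 ≤ 436 → not valid
(348,419,709): 348+419 > 709 → valid
(30,207,396): 30+207 ≤ 396 → not valid
(208,425,697): 208+425 ≤ 697 → not valid
(240,399,669): 240+399 ≤ 669 → not valid
(70,191,340): 70+191 ≤ 340 → not valid
(69,328,427): 69+328 ≤ 427 → not valid
1 of the 8 triples forms a triangle.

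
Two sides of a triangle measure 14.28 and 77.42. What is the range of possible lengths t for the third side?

By the triangle inequality, t must be less than 14.28 + 77.42 = 91.70 and greater than |14.28 − 77.42| = 63.14.

63.14 < t < 91.70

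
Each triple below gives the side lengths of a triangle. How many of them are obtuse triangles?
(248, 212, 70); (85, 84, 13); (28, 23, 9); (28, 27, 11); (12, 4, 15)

(248,212,70): 70²+212² = 49844 < 61504 = 248² → obtuse
(85,84,13): 13²+84² = 7225 = 85² → right
(28,23,9): 9²+23² = 610 < 784 = 28² → obtuse
(28,27,11): 11²+27² = 850 > 784 = 28² → acute
(12,4,15): 4²+12² = 160 < 225 = 15² → obtuse
3 of the 5 are obtuse.

3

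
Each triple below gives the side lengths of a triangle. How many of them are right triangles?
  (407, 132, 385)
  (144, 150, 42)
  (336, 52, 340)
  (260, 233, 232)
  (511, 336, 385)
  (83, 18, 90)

4

(407,132,385): 132²+385² = 165649 = 407² → right
(144,150,42): 42²+144² = 22500 = 150² → right
(336,52,340): 52²+336² = 115600 = 340² → right
(260,233,232): 232²+233² = 108113 > 67600 = 260² → acute
(511,336,385): 336²+385² = 261121 = 511² → right
(83,18,90): 18²+83² = 7213 < 8100 = 90² → obtuse
4 of the 6 are right.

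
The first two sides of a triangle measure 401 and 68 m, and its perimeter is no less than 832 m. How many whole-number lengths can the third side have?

Triangle inequality: 333 < x < 469. Perimeter ≥ 832 gives x ≥ 832 − 401 − 68 = 363.
So 363 ≤ x < 469; integers 363 through 468: 106 values.

106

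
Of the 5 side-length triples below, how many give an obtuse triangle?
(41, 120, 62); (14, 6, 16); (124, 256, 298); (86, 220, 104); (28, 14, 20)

(41,120,62): 41+62 ≤ 120, not a triangle
(14,6,16): 6²+14² = 232 < 256 = 16² → obtuse
(124,256,298): 124²+256² = 80912 < 88804 = 298² → obtuse
(86,220,104): 86+104 ≤ 220, not a triangle
(28,14,20): 14²+20² = 596 < 784 = 28² → obtuse
3 of the 5 are obtuse.

3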